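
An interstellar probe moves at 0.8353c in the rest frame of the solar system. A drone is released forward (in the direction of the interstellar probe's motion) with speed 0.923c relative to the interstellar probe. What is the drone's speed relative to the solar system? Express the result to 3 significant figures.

0.993c

In units of c, u = (u' + v)/(1 + u'v) with u' = 0.923 and v = 0.8353.
Numerator: 0.923 + 0.8353 = 1.7583. Denominator: 1 + (0.923)(0.8353) = 1.7709819.
u = 1.7583/1.7709819 = 0.99284, so the speed is 0.993c.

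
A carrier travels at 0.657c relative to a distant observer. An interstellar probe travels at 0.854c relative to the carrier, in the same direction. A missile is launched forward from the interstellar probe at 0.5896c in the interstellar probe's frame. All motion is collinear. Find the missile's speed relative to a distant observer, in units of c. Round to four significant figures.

0.9916c

Apply u = (u'+v)/(1+u'v) twice. Missile in the carrier frame: (0.5896+0.854)/(1+0.5896·0.854) = 1.4436/1.5035184 = 0.96015c.
That velocity, transformed to the rest frame of a distant observer: (0.96015+0.657)/(1+0.96015·0.657) = 1.61715/1.63081855 = 0.99162c.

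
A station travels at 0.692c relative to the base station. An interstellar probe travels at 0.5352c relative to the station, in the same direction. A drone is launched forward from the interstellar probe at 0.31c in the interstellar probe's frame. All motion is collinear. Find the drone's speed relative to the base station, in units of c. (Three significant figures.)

0.944c

Apply u = (u'+v)/(1+u'v) twice. Drone in the station frame: (0.31+0.5352)/(1+0.31·0.5352) = 0.8452/1.165912 = 0.72493c.
That velocity, transformed to the rest frame of the base station: (0.72493+0.692)/(1+0.72493·0.692) = 1.41693/1.50165156 = 0.94358c.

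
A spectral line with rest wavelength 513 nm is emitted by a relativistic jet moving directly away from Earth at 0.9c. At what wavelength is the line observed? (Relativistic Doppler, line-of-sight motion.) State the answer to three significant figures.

Relativistic Doppler for wavelength: λ_obs = λ_src · √((1+β)/(1−β)).
With β = 0.9: factor = √(1.9/0.1) = 4.3589.
λ_obs = 513 × 4.3589 = 2240 nm.

2240 nm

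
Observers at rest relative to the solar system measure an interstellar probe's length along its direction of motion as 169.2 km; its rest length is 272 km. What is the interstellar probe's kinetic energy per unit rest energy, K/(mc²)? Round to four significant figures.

0.6076

From L = L₀/γ: γ = 272/169.2 = 1.60757.
K/(mc²) = γ − 1 = 1.60757 − 1 = 0.6076.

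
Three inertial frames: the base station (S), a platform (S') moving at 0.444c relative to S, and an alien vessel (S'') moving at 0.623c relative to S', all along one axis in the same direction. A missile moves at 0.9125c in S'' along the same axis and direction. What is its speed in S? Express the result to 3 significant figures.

First combine the missile and alien vessel (S''→S'): u₁ = (0.9125 + 0.623)/(1 + 0.9125×0.623) = 1.5355/1.5684875 = 0.97897.
Then combine with the platform (S'→S): u = (0.97897 + 0.444)/(1 + 0.97897×0.444) = 1.42297/1.43466268 = 0.99185.

0.992c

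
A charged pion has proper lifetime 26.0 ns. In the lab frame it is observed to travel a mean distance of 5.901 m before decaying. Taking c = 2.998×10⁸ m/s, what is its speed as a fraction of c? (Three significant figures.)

0.604c

Let x = d/(cτ) = 5.901 m / (2.998×10⁸ m/s × 2.600×10^-8 s) = 0.75704. Since d = βγcτ, x = βγ = β/√(1−β²).
Solving: β² = x²/(1+x²) = 0.57311/1.57311 = 0.364317, so β = 0.604.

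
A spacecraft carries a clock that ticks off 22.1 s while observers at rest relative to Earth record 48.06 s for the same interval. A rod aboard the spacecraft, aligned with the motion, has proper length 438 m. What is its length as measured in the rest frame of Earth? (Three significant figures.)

201 m

From Δt = γΔτ: γ = 48.06/22.1 = 2.17466.
L = L₀/γ = 438/2.17466 = 201 m.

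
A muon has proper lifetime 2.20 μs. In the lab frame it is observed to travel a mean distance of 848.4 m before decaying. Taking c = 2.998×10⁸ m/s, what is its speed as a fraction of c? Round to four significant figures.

0.7895c

d = βγcτ ⇒ βγ = d/(cτ) = 848.4 m / (659.56 m) = 1.2863.
β = (βγ)/√(1+(βγ)²) = 1.2863/√2.65457 = 0.7895.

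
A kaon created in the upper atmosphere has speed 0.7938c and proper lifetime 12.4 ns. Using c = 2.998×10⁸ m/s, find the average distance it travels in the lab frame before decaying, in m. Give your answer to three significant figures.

With β = 0.7938, γ = 1/√(1 − 0.7938²) = 1/√0.36988156 = 1.6443.
Lab-frame lifetime: Δt = γτ = 1.6443 × 12.4 ns = 20.389 ns.
Distance: d = vΔt = 0.7938 × 2.998×10⁸ m/s × 2.0389×10^-8 s = 4.85 m.

4.85 m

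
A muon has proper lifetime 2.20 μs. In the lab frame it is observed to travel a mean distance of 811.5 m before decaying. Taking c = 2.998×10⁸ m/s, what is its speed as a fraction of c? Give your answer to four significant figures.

d = βγcτ ⇒ βγ = d/(cτ) = 811.5 m / (659.56 m) = 1.2304.
β = (βγ)/√(1+(βγ)²) = 1.2304/√2.51388 = 0.7760.

0.7760c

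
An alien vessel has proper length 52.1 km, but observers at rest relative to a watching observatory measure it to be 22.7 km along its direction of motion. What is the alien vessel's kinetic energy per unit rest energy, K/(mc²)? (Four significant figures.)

From L = L₀/γ: γ = 52.1/22.7 = 2.29515.
K/(mc²) = γ − 1 = 2.29515 − 1 = 1.295.

1.295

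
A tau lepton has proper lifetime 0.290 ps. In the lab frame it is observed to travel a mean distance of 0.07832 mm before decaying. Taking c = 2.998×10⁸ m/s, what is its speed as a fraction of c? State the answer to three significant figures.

0.669c

Lab distance = (lab lifetime)·v = γτ·βc, so βγ = d/(cτ) = 7.832×10^-5/(2.998×10⁸ × 2.900×10^-13) = 0.90083.
With βγ = 0.90083: γ² = 1 + (βγ)² = 1.811495, and β = (βγ)/γ = 0.90083/1.34592 = 0.669.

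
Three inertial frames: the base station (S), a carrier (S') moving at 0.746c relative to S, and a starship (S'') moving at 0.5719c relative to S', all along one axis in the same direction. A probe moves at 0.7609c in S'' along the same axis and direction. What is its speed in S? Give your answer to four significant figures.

0.9893c

Apply u = (u'+v)/(1+u'v) twice. Probe in the carrier frame: (0.7609+0.5719)/(1+0.7609·0.5719) = 1.3328/1.43515871 = 0.92868c.
That velocity, transformed to the rest frame of the base station: (0.92868+0.746)/(1+0.92868·0.746) = 1.67468/1.69279528 = 0.9893c.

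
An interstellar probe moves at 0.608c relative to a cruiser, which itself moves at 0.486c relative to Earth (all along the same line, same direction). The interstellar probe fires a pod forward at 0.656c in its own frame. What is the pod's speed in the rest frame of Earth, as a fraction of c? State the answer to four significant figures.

0.9656c

First combine the pod and interstellar probe (S''→S'): u₁ = (0.656 + 0.608)/(1 + 0.656×0.608) = 1.264/1.398848 = 0.9036.
Then combine with the cruiser (S'→S): u = (0.9036 + 0.486)/(1 + 0.9036×0.486) = 1.3896/1.4391496 = 0.96557.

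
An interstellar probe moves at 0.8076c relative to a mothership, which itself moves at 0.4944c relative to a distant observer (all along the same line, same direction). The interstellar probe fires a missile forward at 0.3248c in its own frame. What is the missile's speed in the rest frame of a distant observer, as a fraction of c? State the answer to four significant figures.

Compose velocities in two stages. Stage 1 (into S'): u₁ = (0.3248+0.8076)/(1+0.3248×0.8076) = 0.89709.
Stage 2 (into S): u = (0.89709+0.4944)/(1+0.89709×0.4944) = 0.96396, so the speed is 0.9640c.

0.9640c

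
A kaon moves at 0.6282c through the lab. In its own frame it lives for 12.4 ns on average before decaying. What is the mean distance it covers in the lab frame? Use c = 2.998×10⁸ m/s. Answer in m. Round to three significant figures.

With β = 0.6282, γ = 1/√(1 − 0.6282²) = 1/√0.60536476 = 1.2853.
Lab-frame lifetime: Δt = γτ = 1.2853 × 12.4 ns = 15.938 ns.
Distance: d = vΔt = 0.6282 × 2.998×10⁸ m/s × 1.5938×10^-8 s = 3.00 m.

3.00 m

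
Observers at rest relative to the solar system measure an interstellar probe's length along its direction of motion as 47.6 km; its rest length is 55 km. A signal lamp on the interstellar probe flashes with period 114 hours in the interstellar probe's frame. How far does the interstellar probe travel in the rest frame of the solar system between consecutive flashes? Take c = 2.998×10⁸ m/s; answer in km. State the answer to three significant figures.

Length contraction gives γ = L₀/L = 55/47.6 = 1.15546.
β = √(1 − 1/γ²) = 0.50098. Lab-frame period = γτ = 1.15546×114 hours = 131.72 hours. Distance = βc × γτ = 0.50098 × 2.998×10⁸ m/s × 474192 s = 7.1221×10^13 m = 7.12×10^10 km.

7.12×10^10 km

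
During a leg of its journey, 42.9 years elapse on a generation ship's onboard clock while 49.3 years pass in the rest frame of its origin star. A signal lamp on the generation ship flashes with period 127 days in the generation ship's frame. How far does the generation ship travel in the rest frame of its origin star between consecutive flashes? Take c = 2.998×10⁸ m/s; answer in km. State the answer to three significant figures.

1.86×10^12 km

The time-dilation ratio gives γ = 49.3/42.9 = 1.14918.
β = √(1 − 1/γ²) = 0.49272. Lab-frame period = γτ = 1.14918×127 days = 145.95 days. Distance = βc × γτ = 0.49272 × 2.998×10⁸ m/s × 12610080 s = 1.8627×10^15 m = 1.86×10^12 km.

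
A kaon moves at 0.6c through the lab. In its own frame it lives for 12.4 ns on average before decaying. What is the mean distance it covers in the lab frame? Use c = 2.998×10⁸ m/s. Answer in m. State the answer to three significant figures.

2.79 m

β² = 0.36, so γ = 1/√0.64 = 1.25.
Lab-frame lifetime: Δt = γτ = 1.25 × 12.4 ns = 15.5 ns.
Distance: d = vΔt = 0.6 × 2.998×10⁸ m/s × 1.5500×10^-8 s = 2.79 m.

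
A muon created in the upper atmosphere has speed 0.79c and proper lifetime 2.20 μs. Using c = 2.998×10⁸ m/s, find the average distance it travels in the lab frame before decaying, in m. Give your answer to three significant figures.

γ = 1/√(1 − β²) = 1/√(1 − 0.6241) = 1/√0.3759 = 1/0.613107 = 1.631.
Lab-frame lifetime: Δt = γτ = 1.631 × 2.20 μs = 3.5882 μs.
Distance: d = vΔt = 0.79 × 2.998×10⁸ m/s × 3.5882×10^-6 s = 850 m.

850 m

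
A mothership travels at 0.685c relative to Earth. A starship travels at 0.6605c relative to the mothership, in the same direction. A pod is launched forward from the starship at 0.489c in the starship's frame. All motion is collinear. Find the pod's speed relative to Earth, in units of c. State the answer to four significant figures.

First combine the pod and starship (S''→S'): u₁ = (0.489 + 0.6605)/(1 + 0.489×0.6605) = 1.1495/1.3229845 = 0.86887.
Then combine with the mothership (S'→S): u = (0.86887 + 0.685)/(1 + 0.86887×0.685) = 1.55387/1.59517595 = 0.97411.

0.9741c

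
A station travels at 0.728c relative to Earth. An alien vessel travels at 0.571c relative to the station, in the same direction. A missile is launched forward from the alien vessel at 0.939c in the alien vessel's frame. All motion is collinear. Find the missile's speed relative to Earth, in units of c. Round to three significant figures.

Apply u = (u'+v)/(1+u'v) twice. Missile in the station frame: (0.939+0.571)/(1+0.939·0.571) = 1.51/1.536169 = 0.98296c.
That velocity, transformed to the rest frame of Earth: (0.98296+0.728)/(1+0.98296·0.728) = 1.71096/1.71559488 = 0.9973c.

0.997c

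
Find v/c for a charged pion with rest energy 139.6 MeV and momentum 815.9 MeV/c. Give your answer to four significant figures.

βγ = pc/(mc²) = 815.9/139.6 = 5.8446.
Since γ² = 1 + (βγ)² = 35.1593, γ = √35.1593 = 5.92953, and β = (βγ)/γ = 5.8446/5.92953 = 0.9857.

0.9857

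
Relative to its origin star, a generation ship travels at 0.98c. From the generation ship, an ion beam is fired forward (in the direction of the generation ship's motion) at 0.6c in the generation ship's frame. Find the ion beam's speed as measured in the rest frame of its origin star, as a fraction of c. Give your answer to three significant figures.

0.995c

Relativistic velocity addition: u = (u' + v)/(1 + u'v/c²), with u' = 0.6c and v = 0.98c.
Numerator: 0.6 + 0.98 = 1.58. Denominator: 1 + (0.6)(0.98) = 1.588.
u = 1.58/1.588 = 0.99496, so the speed is 0.995c.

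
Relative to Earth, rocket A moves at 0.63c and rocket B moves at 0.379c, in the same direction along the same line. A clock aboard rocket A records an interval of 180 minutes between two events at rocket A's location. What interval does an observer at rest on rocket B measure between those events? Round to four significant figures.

Transform rocket A's velocity into rocket B's frame: (0.63 − 0.379)/(1 − 0.63·0.379) = 0.251/0.76123, so the relative speed is 0.32973c.
At |u| = 0.32973c, γ = (1 − 0.108722)^(−1/2) = 1.0592.
Rocket A's interval is proper; time dilation gives Δt_B = γΔτ = 1.0592 × 180 minutes = 190.7 minutes.

190.7 minutes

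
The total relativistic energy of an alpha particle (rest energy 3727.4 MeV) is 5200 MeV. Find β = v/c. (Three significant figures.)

0.697

Total energy E = γmc² gives γ = 5200/3727.4 = 1.3951.
Hence β = √(1 − 1/γ²) = √(1 − 0.513794) = √0.486206 = 0.697.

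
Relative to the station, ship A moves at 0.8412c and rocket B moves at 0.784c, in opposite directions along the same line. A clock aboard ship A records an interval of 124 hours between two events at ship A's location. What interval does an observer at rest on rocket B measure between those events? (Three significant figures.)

613 hours

The velocity of ship A relative to rocket B is (0.8412 + 0.784)c / (1 + 0.8412×0.784) = 0.97933c; relative speed 0.97933c.
At |u| = 0.97933c, γ = (1 − 0.959087)^(−1/2) = 4.9439.
Ship A's interval is proper; time dilation gives Δt_B = γΔτ = 4.9439 × 124 hours = 613 hours.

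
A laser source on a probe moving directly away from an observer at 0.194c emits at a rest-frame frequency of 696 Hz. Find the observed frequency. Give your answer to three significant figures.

572 Hz

Relativistic Doppler (source moving away): f_obs = f_src · √((1−β)/(1+β)).
With β = 0.194: factor = √(0.806/1.194) = 0.82161.
f_obs = 696 × 0.82161 = 572 Hz.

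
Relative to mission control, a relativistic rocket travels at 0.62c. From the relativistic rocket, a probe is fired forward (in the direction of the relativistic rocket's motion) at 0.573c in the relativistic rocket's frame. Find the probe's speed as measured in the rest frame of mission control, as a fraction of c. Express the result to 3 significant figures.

Relativistic velocity addition: u = (u' + v)/(1 + u'v/c²), with u' = 0.573c and v = 0.62c.
Numerator: 0.573 + 0.62 = 1.193. Denominator: 1 + (0.573)(0.62) = 1.35526.
u = 1.193/1.35526 = 0.88027, so the speed is 0.880c.

0.880c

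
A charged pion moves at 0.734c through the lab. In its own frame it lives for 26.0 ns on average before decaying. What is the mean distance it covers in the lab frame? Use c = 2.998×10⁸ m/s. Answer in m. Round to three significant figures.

8.42 m

γ = 1/√(1 − β²) = 1/√(1 − 0.538756) = 1/√0.461244 = 1/0.679149 = 1.4724.
Lab-frame lifetime: Δt = γτ = 1.4724 × 26.0 ns = 38.282 ns.
Distance: d = vΔt = 0.734 × 2.998×10⁸ m/s × 3.8282×10^-8 s = 8.42 m.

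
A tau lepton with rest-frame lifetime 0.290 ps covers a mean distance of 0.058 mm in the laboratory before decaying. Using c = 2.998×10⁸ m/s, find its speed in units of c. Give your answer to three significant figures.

0.555c

d = βγcτ ⇒ βγ = d/(cτ) = 5.800×10^-5 m / (8.6942×10^-5 m) = 0.66711.
β = (βγ)/√(1+(βγ)²) = 0.66711/√1.445036 = 0.555.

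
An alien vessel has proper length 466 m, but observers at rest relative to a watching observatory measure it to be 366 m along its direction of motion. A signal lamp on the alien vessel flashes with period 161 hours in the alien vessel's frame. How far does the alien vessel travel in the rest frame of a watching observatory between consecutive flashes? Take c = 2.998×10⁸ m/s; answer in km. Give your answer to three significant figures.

1.37×10^11 km

γ = L₀/L = 466/366 = 1.27322.
β = √(1 − 1/γ²) = 0.61898. Lab-frame period = γτ = 1.27322×161 hours = 204.99 hours. Distance = βc × γτ = 0.61898 × 2.998×10⁸ m/s × 737964 s = 1.3694×10^14 m = 1.37×10^11 km.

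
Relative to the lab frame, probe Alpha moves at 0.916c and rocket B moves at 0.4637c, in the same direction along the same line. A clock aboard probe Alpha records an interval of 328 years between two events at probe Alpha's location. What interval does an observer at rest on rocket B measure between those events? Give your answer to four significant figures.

Transform probe Alpha's velocity into rocket B's frame: (0.916 − 0.4637)/(1 − 0.916·0.4637) = 0.4523/0.5752508, so the relative speed is 0.78627c.
γ for this relative speed: γ = 1/√(1 − 0.618221) = 1.6184.
Probe Alpha's interval is proper; time dilation gives Δt_B = γΔτ = 1.6184 × 328 years = 530.8 years.

530.8 years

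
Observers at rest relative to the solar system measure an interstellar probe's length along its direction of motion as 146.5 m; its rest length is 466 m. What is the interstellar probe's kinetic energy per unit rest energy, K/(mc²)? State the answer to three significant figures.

Length contraction gives γ = L₀/L = 466/146.5 = 3.18089.
K/(mc²) = γ − 1 = 3.18089 − 1 = 2.18.

2.18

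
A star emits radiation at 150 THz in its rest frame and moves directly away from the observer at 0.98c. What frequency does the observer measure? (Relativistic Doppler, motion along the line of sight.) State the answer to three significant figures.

Relativistic Doppler (source moving away): f_obs = f_src · √((1−β)/(1+β)).
With β = 0.98: factor = √(0.02/1.98) = 0.1005.
f_obs = 150 × 0.1005 = 15.1 THz.

15.1 THz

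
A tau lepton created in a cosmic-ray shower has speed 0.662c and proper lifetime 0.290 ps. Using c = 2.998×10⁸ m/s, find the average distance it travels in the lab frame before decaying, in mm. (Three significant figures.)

β² = 0.438244, so γ = 1/√0.561756 = 1.3342.
Lab-frame lifetime: Δt = γτ = 1.3342 × 0.290 ps = 0.38692 ps.
Distance: d = vΔt = 0.662 × 2.998×10⁸ m/s × 3.8692×10^-13 s = 7.68×10^-5 m = 0.0768 mm.

0.0768 mm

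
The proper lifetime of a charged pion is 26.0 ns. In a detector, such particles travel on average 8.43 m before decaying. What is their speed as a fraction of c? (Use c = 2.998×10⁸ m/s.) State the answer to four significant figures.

0.7342c

d = βγcτ ⇒ βγ = d/(cτ) = 8.430 m / (7.7948 m) = 1.0815.
β = (βγ)/√(1+(βγ)²) = 1.0815/√2.16964 = 0.7342.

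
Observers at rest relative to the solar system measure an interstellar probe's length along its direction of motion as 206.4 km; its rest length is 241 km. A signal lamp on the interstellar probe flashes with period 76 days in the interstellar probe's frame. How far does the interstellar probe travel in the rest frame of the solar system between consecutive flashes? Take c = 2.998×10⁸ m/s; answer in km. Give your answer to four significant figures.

1.187×10^12 km

From L = L₀/γ: γ = 241/206.4 = 1.16764.
β = √(1 − 1/γ²) = 0.51627. Lab-frame period = γτ = 1.16764×76 days = 88.741 days. Distance = βc × γτ = 0.51627 × 2.998×10⁸ m/s × 7667222.4 s = 1.1867×10^15 m = 1.187×10^12 km.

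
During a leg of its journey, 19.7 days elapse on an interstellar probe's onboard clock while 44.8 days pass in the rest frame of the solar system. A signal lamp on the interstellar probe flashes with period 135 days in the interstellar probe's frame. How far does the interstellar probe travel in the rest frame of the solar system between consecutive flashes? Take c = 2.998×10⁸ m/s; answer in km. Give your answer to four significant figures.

γ = Δt/Δτ = 44.8/19.7 = 2.27411.
β = √(1 − 1/γ²) = 0.89813. Lab-frame period = γτ = 2.27411×135 days = 307 days. Distance = βc × γτ = 0.89813 × 2.998×10⁸ m/s × 26524800 s = 7.1421×10^15 m = 7.142×10^12 km.

7.142×10^12 km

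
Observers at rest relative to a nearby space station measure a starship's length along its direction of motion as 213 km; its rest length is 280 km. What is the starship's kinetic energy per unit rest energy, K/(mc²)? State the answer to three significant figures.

From L = L₀/γ: γ = 280/213 = 1.31455.
K/(mc²) = γ − 1 = 1.31455 − 1 = 0.315.

0.315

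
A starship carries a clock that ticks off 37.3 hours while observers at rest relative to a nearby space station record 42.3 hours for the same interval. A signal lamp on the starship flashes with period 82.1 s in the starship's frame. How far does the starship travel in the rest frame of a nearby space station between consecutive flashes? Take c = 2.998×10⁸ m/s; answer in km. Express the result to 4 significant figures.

1.316×10^7 km

The time-dilation ratio gives γ = 42.3/37.3 = 1.13405.
β = √(1 − 1/γ²) = 0.47163. Lab-frame period = γτ = 1.13405×82.1 s = 93.106 s. Distance = βc × γτ = 0.47163 × 2.998×10⁸ m/s × 93.106 s = 1.3165×10^10 m = 1.316×10^7 km.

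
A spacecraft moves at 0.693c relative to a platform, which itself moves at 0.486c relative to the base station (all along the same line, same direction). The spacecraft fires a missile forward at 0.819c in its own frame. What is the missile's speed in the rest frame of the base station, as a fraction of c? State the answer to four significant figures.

Compose velocities in two stages. Stage 1 (into S'): u₁ = (0.819+0.693)/(1+0.819×0.693) = 0.96455.
Stage 2 (into S): u = (0.96455+0.486)/(1+0.96455×0.486) = 0.98759, so the speed is 0.9876c.

0.9876c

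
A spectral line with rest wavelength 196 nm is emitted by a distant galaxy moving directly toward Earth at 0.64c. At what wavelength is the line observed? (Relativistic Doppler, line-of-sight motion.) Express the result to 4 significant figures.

Relativistic Doppler for wavelength: λ_obs = λ_src · √((1−β)/(1+β)).
With β = 0.64: factor = √(0.36/1.64) = 0.46852.
λ_obs = 196 × 0.46852 = 91.83 nm.

91.83 nm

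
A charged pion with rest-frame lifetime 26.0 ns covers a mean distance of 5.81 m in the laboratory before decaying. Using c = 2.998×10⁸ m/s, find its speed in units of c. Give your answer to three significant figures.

Let x = d/(cτ) = 5.810 m / (2.998×10⁸ m/s × 2.600×10^-8 s) = 0.74537. Since d = βγcτ, x = βγ = β/√(1−β²).
Solving: β² = x²/(1+x²) = 0.555576/1.555576 = 0.357151, so β = 0.598.

0.598c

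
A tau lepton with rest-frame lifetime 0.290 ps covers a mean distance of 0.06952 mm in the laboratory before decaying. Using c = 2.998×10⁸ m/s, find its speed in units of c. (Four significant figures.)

0.6245c

Lab distance = (lab lifetime)·v = γτ·βc, so βγ = d/(cτ) = 6.952×10^-5/(2.998×10⁸ × 2.900×10^-13) = 0.79961.
With βγ = 0.79961: γ² = 1 + (βγ)² = 1.639376, and β = (βγ)/γ = 0.79961/1.28038 = 0.6245.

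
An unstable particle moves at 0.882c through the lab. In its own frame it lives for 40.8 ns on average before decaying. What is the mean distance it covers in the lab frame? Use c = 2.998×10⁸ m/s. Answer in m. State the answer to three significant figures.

γ = 1/√(1 − β²) = 1/√(1 − 0.777924) = 1/√0.222076 = 1/0.471249 = 2.122.
Lab-frame lifetime: Δt = γτ = 2.122 × 40.8 ns = 86.578 ns.
Distance: d = vΔt = 0.882 × 2.998×10⁸ m/s × 8.6578×10^-8 s = 22.9 m.

22.9 m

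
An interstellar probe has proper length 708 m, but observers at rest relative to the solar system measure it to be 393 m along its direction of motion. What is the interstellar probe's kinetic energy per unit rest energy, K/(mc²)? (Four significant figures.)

0.8015

From L = L₀/γ: γ = 708/393 = 1.80153.
K/(mc²) = γ − 1 = 1.80153 − 1 = 0.8015.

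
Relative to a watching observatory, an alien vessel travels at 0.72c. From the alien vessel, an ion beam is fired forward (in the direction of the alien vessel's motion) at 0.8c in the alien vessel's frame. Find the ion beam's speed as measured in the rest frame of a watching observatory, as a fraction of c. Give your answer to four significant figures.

Relativistic velocity addition: u = (u' + v)/(1 + u'v/c²), with u' = 0.8c and v = 0.72c.
Numerator: 0.8 + 0.72 = 1.52. Denominator: 1 + (0.8)(0.72) = 1.576.
u = 1.52/1.576 = 0.96447, so the speed is 0.9645c.

0.9645c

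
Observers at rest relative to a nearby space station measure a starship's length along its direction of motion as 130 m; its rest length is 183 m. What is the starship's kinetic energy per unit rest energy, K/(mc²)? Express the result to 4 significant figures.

From L = L₀/γ: γ = 183/130 = 1.40769.
Since K = (γ−1)mc², K/(mc²) = 1.40769 − 1 = 0.4077.

0.4077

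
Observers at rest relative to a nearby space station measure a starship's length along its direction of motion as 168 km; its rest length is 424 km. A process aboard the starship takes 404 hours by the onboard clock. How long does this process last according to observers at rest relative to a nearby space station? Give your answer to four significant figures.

1020 hours

γ = L₀/L = 424/168 = 2.52381.
Δt = γΔτ = 2.52381 × 404 = 1020 hours.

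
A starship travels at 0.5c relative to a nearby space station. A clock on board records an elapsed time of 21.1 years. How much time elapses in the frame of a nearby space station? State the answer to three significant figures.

24.4 years

γ = 1/√(1 − β²) = 1/√(1 − 0.25) = 1/√0.75 = 1/0.866025 = 1.1547.
The onboard clock measures proper time, so the interval in the rest frame of a nearby space station is dilated: Δt = γ·Δτ = 1.1547 × 21.1 years = 24.4 years.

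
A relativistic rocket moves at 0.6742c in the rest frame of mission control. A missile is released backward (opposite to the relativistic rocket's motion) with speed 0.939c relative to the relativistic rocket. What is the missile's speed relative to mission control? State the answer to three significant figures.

Relativistic velocity addition: u = (u' + v)/(1 + u'v/c²), with u' = −0.939c and v = 0.6742c.
Numerator: −0.939 + 0.6742 = −0.2648. Denominator: 1 + (−0.939)(0.6742) = 0.3669262.
u = −0.2648/0.3669262 = −0.72167, so the speed is 0.722c.

0.722c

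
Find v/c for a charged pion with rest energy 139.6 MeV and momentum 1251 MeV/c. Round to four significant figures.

pc/(mc²) = 1251/139.6 = 8.9613 = βγ = β/√(1−β²).
So β² = x²/(1 + x²) with x = 8.9613: x² = 80.3049, β² = 80.3049/81.3049 = 0.987701, β = 0.9938.

0.9938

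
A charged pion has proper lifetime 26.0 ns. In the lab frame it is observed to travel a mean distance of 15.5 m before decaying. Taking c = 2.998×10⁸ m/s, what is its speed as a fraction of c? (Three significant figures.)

0.893c

Let x = d/(cτ) = 15.50 m / (2.998×10⁸ m/s × 2.600×10^-8 s) = 1.9885. Since d = βγcτ, x = βγ = β/√(1−β²).
Solving: β² = x²/(1+x²) = 3.95413/4.95413 = 0.798148, so β = 0.893.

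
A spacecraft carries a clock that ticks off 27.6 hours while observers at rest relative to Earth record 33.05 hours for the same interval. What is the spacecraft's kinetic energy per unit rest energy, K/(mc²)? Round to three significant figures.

0.197

From Δt = γΔτ: γ = 33.05/27.6 = 1.19746.
Since K = (γ−1)mc², K/(mc²) = 1.19746 − 1 = 0.197.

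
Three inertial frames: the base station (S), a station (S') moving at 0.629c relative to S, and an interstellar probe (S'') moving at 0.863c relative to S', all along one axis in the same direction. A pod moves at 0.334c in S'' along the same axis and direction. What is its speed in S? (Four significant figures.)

0.9834c

First combine the pod and interstellar probe (S''→S'): u₁ = (0.334 + 0.863)/(1 + 0.334×0.863) = 1.197/1.288242 = 0.92917.
Then combine with the station (S'→S): u = (0.92917 + 0.629)/(1 + 0.92917×0.629) = 1.55817/1.58444793 = 0.98342.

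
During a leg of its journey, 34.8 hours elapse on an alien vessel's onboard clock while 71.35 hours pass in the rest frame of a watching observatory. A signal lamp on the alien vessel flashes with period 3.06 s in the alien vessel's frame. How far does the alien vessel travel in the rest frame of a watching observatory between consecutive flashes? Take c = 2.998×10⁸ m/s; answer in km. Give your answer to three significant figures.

1.64×10^6 km

γ = Δt/Δτ = 71.35/34.8 = 2.05029.
β = √(1 − 1/γ²) = 0.87299. Lab-frame period = γτ = 2.05029×3.06 s = 6.2739 s. Distance = βc × γτ = 0.87299 × 2.998×10⁸ m/s × 6.2739 s = 1.6420×10^9 m = 1.64×10^6 km.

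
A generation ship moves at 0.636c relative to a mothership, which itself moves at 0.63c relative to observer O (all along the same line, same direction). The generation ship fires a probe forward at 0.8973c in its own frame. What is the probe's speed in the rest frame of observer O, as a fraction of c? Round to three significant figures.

Apply u = (u'+v)/(1+u'v) twice. Probe in the mothership frame: (0.8973+0.636)/(1+0.8973·0.636) = 1.5333/1.5706828 = 0.9762c.
That velocity, transformed to the rest frame of observer O: (0.9762+0.63)/(1+0.9762·0.63) = 1.6062/1.615006 = 0.99455c.

0.995c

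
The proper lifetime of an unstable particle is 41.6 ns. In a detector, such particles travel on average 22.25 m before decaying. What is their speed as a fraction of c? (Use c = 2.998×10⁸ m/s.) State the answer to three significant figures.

Let x = d/(cτ) = 22.25 m / (2.998×10⁸ m/s × 4.160×10^-8 s) = 1.784. Since d = βγcτ, x = βγ = β/√(1−β²).
Solving: β² = x²/(1+x²) = 3.18266/4.18266 = 0.760918, so β = 0.872.

0.872c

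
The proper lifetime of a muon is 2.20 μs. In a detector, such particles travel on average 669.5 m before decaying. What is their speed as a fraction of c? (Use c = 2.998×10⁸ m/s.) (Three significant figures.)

0.712c

d = βγcτ ⇒ βγ = d/(cτ) = 669.5 m / (659.56 m) = 1.0151.
β = (βγ)/√(1+(βγ)²) = 1.0151/√2.03043 = 0.712.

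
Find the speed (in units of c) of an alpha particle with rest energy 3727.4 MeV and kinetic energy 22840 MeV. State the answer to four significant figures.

0.9901c

K = (γ−1)mc², so γ = 1 + 22840/3727.4 = 7.1276.
Then v/c = √(1 − γ⁻²) = √(1 − 0.019684) = √0.980316 = 0.9901.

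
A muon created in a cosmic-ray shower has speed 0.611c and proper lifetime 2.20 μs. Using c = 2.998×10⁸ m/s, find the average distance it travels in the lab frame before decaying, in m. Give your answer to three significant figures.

509 m

With β = 0.611, γ = 1/√(1 − 0.611²) = 1/√0.626679 = 1.2632.
Lab-frame lifetime: Δt = γτ = 1.2632 × 2.20 μs = 2.779 μs.
Distance: d = vΔt = 0.611 × 2.998×10⁸ m/s × 2.7790×10^-6 s = 509 m.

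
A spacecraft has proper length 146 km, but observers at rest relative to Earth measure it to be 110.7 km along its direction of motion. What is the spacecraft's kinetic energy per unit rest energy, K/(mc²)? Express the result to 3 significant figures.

Length contraction gives γ = L₀/L = 146/110.7 = 1.31888.
K/(mc²) = γ − 1 = 1.31888 − 1 = 0.319.

0.319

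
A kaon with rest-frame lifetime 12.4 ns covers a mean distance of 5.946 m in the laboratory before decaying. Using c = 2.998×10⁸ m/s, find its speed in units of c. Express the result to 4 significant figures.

0.8479c

Let x = d/(cτ) = 5.946 m / (2.998×10⁸ m/s × 1.240×10^-8 s) = 1.5995. Since d = βγcτ, x = βγ = β/√(1−β²).
Solving: β² = x²/(1+x²) = 2.5584/3.5584 = 0.718975, so β = 0.8479.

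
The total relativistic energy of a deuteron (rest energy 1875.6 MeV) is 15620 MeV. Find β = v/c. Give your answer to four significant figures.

0.9928

γ = E/(mc²) = 15620/1875.6 = 8.328.
β = √(1 − 1/γ²) = √(1 − 0.0144184) = √0.9855816 = 0.9928.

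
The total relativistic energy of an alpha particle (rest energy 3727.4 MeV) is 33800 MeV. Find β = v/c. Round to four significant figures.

0.9939

γ = E/(mc²) = 33800/3727.4 = 9.068.
β = √(1 − 1/γ²) = √(1 − 0.0121612) = √0.9878388 = 0.9939.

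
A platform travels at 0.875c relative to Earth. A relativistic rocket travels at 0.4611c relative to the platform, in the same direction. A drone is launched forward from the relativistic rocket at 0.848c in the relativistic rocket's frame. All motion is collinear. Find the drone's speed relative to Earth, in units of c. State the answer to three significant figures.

0.996c

Compose velocities in two stages. Stage 1 (into S'): u₁ = (0.848+0.4611)/(1+0.848×0.4611) = 0.94111.
Stage 2 (into S): u = (0.94111+0.875)/(1+0.94111×0.875) = 0.99596, so the speed is 0.996c.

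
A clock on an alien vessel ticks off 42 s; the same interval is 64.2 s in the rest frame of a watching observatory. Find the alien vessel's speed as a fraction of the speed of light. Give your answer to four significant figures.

γ = Δt/Δτ = 64.2/42 = 1.5286.
β = √(1 − 1/γ²) = √(1 − 0.427969) = √0.572031 = 0.7563.

0.7563c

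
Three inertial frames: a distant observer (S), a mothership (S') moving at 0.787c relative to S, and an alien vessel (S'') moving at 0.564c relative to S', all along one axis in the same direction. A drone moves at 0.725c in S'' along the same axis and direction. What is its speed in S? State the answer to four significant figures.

First combine the drone and alien vessel (S''→S'): u₁ = (0.725 + 0.564)/(1 + 0.725×0.564) = 1.289/1.4089 = 0.9149.
Then combine with the mothership (S'→S): u = (0.9149 + 0.787)/(1 + 0.9149×0.787) = 1.7019/1.7200263 = 0.98946.

0.9895c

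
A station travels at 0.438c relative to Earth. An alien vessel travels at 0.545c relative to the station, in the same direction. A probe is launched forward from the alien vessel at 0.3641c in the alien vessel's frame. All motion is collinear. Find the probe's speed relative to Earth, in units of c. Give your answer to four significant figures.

0.8982c

Apply u = (u'+v)/(1+u'v) twice. Probe in the station frame: (0.3641+0.545)/(1+0.3641·0.545) = 0.9091/1.1984345 = 0.75857c.
That velocity, transformed to the rest frame of Earth: (0.75857+0.438)/(1+0.75857·0.438) = 1.19657/1.33225366 = 0.89815c.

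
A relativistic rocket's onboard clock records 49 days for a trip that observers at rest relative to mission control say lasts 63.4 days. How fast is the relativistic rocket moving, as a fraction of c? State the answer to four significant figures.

γ = Δt/Δτ = 63.4/49 = 1.2939.
β = √(1 − 1/γ²) = √(1 − 0.597308) = √0.402692 = 0.6346.

0.6346c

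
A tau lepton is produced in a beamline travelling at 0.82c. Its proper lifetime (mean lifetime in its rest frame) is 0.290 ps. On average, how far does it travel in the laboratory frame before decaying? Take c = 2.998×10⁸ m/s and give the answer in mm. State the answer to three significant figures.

Lorentz factor: γ = (1 − 0.6724)^(−1/2) = 1.7471.
Lab-frame lifetime: Δt = γτ = 1.7471 × 0.290 ps = 0.50666 ps.
Distance: d = vΔt = 0.82 × 2.998×10⁸ m/s × 5.0666×10^-13 s = 1.25×10^-4 m = 0.125 mm.

0.125 mm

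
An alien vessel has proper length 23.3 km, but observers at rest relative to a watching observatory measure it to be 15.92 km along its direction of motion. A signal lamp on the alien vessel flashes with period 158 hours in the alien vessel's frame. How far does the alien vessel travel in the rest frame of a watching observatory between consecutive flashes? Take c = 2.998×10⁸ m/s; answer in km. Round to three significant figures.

From L = L₀/γ: γ = 23.3/15.92 = 1.46357.
β = √(1 − 1/γ²) = 0.73017. Lab-frame period = γτ = 1.46357×158 hours = 231.24 hours. Distance = βc × γτ = 0.73017 × 2.998×10⁸ m/s × 832464 s = 1.8223×10^14 m = 1.82×10^11 km.

1.82×10^11 km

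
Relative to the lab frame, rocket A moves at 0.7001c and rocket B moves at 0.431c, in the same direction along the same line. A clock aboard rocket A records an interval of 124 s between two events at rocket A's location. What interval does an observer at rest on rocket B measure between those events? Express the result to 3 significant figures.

134 s

Transform rocket A's velocity into rocket B's frame: (0.7001 − 0.431)/(1 − 0.7001·0.431) = 0.2691/0.6982569, so the relative speed is 0.38539c.
At |u| = 0.38539c, γ = (1 − 0.148525)^(−1/2) = 1.0837.
Rocket A's interval is proper; time dilation gives Δt_B = γΔτ = 1.0837 × 124 s = 134 s.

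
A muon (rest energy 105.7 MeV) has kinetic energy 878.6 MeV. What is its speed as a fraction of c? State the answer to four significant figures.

γ = 1 + K/(mc²) = 1 + 878.6/105.7 = 9.3122.
β = √(1 − 1/γ²) = √(1 − 0.0115318) = √0.9884682 = 0.9942.

0.9942c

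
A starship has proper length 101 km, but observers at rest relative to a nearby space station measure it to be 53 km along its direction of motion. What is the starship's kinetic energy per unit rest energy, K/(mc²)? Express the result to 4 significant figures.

0.9057

From L = L₀/γ: γ = 101/53 = 1.90566.
K/(mc²) = γ − 1 = 1.90566 − 1 = 0.9057.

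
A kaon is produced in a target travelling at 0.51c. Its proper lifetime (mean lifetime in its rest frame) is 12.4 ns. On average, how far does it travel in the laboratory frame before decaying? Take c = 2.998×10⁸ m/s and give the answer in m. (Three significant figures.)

2.20 m

β² = 0.2601, so γ = 1/√0.7399 = 1.1626.
Lab-frame lifetime: Δt = γτ = 1.1626 × 12.4 ns = 14.416 ns.
Distance: d = vΔt = 0.51 × 2.998×10⁸ m/s × 1.4416×10^-8 s = 2.20 m.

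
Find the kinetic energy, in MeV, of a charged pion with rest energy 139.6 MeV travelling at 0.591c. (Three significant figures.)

33.5 MeV

γ = 1/√(1 − β²) = 1/√(1 − 0.349281) = 1/√0.650719 = 1/0.806672 = 1.23966.
Kinetic energy: K = (γ − 1)mc² = (1.23966 − 1) × 139.6 MeV = 0.23966 × 139.6 = 33.5 MeV.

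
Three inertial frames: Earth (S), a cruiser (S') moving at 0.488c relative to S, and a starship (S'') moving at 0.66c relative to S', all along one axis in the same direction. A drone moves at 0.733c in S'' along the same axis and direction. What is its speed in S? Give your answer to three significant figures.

0.979c

Apply u = (u'+v)/(1+u'v) twice. Drone in the cruiser frame: (0.733+0.66)/(1+0.733·0.66) = 1.393/1.48378 = 0.93882c.
That velocity, transformed to the rest frame of Earth: (0.93882+0.488)/(1+0.93882·0.488) = 1.42682/1.45814416 = 0.97852c.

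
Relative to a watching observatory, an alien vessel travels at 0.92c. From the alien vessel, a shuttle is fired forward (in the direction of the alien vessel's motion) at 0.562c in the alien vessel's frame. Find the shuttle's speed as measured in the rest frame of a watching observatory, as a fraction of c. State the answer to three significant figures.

In units of c, u = (u' + v)/(1 + u'v) with u' = 0.562 and v = 0.92.
Numerator: 0.562 + 0.92 = 1.482. Denominator: 1 + (0.562)(0.92) = 1.51704.
u = 1.482/1.51704 = 0.9769, so the speed is 0.977c.

0.977c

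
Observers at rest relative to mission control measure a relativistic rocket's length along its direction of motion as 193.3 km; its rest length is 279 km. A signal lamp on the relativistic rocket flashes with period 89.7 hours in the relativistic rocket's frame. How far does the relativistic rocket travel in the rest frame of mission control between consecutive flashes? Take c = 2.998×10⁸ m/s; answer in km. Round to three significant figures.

1.01×10^11 km

From L = L₀/γ: γ = 279/193.3 = 1.44335.
β = √(1 − 1/γ²) = 0.7211. Lab-frame period = γτ = 1.44335×89.7 hours = 129.47 hours. Distance = βc × γτ = 0.7211 × 2.998×10⁸ m/s × 466092 s = 1.0076×10^14 m = 1.01×10^11 km.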